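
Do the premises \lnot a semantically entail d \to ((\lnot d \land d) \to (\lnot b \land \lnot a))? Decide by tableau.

Yes

Initial set: {\lnot a; \lnot (d \to ((\lnot d \land d) \to (\lnot b \land \lnot a)))}.
\lnot (d \to ((\lnot d \land d) \to (\lnot b \land \lnot a))): α-rule — add d, \lnot ((\lnot d \land d) \to (\lnot b \land \lnot a)).
\lnot ((\lnot d \land d) \to (\lnot b \land \lnot a)): α-rule — add (\lnot d \land d), \lnot (\lnot b \land \lnot a).
(\lnot d \land d): α-rule — add \lnot d, d.
× closes — contains both d and \lnot d.
All 1 branch closes.
Every branch closed, so the premises entail the conclusion.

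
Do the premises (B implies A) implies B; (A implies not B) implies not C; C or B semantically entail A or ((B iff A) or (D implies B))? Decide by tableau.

Initial set: {((B implies A) implies B); ((A implies not B) implies not C); (C or B); not (A or ((B iff A) or (D implies B)))}.
not (A or ((B iff A) or (D implies B))): α-rule — add not A, not ((B iff A) or (D implies B)).
not ((B iff A) or (D implies B)): α-rule — add not (B iff A), not (D implies B).
not (D implies B): α-rule — add D, not B.
((B implies A) implies B): β-rule — branch into not (B implies A)  //  B.
  branch 1 (add not (B implies A)):
    not (B implies A): α-rule — add B, not A.
    × closes — contains both B and not B.
  branch 2 (add B):
    × closes — contains both B and not B.
All 2 branches close.
Every branch closed, so the premises entail the conclusion.

Yes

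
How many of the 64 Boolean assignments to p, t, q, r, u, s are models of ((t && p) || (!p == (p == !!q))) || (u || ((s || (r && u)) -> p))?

Initial set: {(((t && p) || (!p == (p == !!q))) || (u || ((s || (r && u)) -> p)))}.
(((t && p) || (!p == (p == !!q))) || (u || ((s || (r && u)) -> p))): β-rule — branch into ((t && p) || (!p == (p == !!q)))  //  (u || ((s || (r && u)) -> p)).
  branch 1 (add ((t && p) || (!p == (p == !!q)))):
    ((t && p) || (!p == (p == !!q))): β-rule — branch into (t && p)  //  (!p == (p == !!q)).
      branch 1.1 (add (t && p)):
        (t && p): α-rule — add t, p.
        ○ open, literals {p=true, t=true}.
      branch 1.2 (add (!p == (p == !!q))):
        (!p == (p == !!q)): β-rule — branch into !p, (p == !!q)  //  !!p, !(p == !!q).
          branch 1.2.1 (add !p, (p == !!q)):
            (p == !!q): β-rule — branch into p, !!q  //  !p, !!!q.
              branch 1.2.1.1 (add p, !!q):
                × closes — contains both p and !p.
              branch 1.2.1.2 (add !p, !!!q):
                !!!q: drop double negation, giving !q.
                ○ open, literals {p=false, q=false}.
          branch 1.2.2 (add !!p, !(p == !!q)):
            !(p == !!q): β-rule — branch into p, !!!q  //  !p, !!q.
              branch 1.2.2.1 (add p, !!!q):
                !!!q: drop double negation, giving !q.
                ○ open, literals {p=true, q=false}.
              branch 1.2.2.2 (add !p, !!q):
                × closes — contains both p and !p.
  branch 2 (add (u || ((s || (r && u)) -> p))):
    (u || ((s || (r && u)) -> p)): β-rule — branch into u  //  ((s || (r && u)) -> p).
      branch 2.1 (add u):
        ○ open, literals {u=true}.
      branch 2.2 (add ((s || (r && u)) -> p)):
        ((s || (r && u)) -> p): β-rule — branch into !(s || (r && u))  //  p.
          branch 2.2.1 (add !(s || (r && u))):
            !(s || (r && u)): α-rule — add !s, !(r && u).
            !(r && u): β-rule — branch into !r  //  !u.
              branch 2.2.1.1 (add !r):
                ○ open, literals {r=false, s=false}.
              branch 2.2.1.2 (add !u):
                ○ open, literals {s=false, u=false}.
          branch 2.2.2 (add p):
            ○ open, literals {p=true}.
2 branches closed, 7 open.
Each open branch fixes some atoms; the unmentioned ones are free. Counting distinct full assignments: branch {p=true, t=true} (q, r, u, s) contributes 16 new; branch {p=false, q=false} (t, r, u, s) contributes 16 new; branch {p=true, q=false} (t, r, u, s) contributes 8 new; branch {u=true} (p, t, q, r, s) contributes 12 new; branch {r=false, s=false} (p, t, q, u) contributes 3 new; branch {s=false, u=false} (p, t, q, r) contributes 3 new; branch {p=true} (t, q, r, u, s) contributes 2 new. Total: 60.

60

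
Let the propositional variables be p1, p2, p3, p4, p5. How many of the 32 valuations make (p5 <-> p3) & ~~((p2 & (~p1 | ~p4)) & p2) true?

6

Initial set: {((p5 <-> p3) & ~~((p2 & (~p1 | ~p4)) & p2))}.
((p5 <-> p3) & ~~((p2 & (~p1 | ~p4)) & p2)): α-rule — add (p5 <-> p3), ~~((p2 & (~p1 | ~p4)) & p2).
~~((p2 & (~p1 | ~p4)) & p2): drop double negation, giving ((p2 & (~p1 | ~p4)) & p2).
((p2 & (~p1 | ~p4)) & p2): α-rule — add (p2 & (~p1 | ~p4)), p2.
(p2 & (~p1 | ~p4)): α-rule — add p2, (~p1 | ~p4).
(p5 <-> p3): β-rule — branch into p5, p3  //  ~p5, ~p3.
  branch 1 (add p5, p3):
    (~p1 | ~p4): β-rule — branch into ~p1  //  ~p4.
      branch 1.1 (add ~p1):
        ○ open, literals {p1=F, p2=T, p3=T, p5=T}.
      branch 1.2 (add ~p4):
        ○ open, literals {p2=T, p3=T, p4=F, p5=T}.
  branch 2 (add ~p5, ~p3):
    (~p1 | ~p4): β-rule — branch into ~p1  //  ~p4.
      branch 2.1 (add ~p1):
        ○ open, literals {p1=F, p2=T, p3=F, p5=F}.
      branch 2.2 (add ~p4):
        ○ open, literals {p2=T, p3=F, p4=F, p5=F}.
0 branches closed, 4 open.
Each open branch fixes some atoms; the unmentioned ones are free. Counting distinct full assignments: branch {p1=F, p2=T, p3=T, p5=T} (p4) contributes 2 new; branch {p2=T, p3=T, p4=F, p5=T} (p1) contributes 1 new; branch {p1=F, p2=T, p3=F, p5=F} (p4) contributes 2 new; branch {p2=T, p3=F, p4=F, p5=F} (p1) contributes 1 new. Total: 6.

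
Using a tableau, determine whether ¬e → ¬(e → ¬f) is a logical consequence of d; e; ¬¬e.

Yes

Initial set: {d; e; ¬¬e; ¬(¬e → ¬(e → ¬f))}.
¬¬e: drop double negation, giving e.
¬(¬e → ¬(e → ¬f)): α-rule — add ¬e, ¬¬(e → ¬f).
× closes — contains both e and ¬e.
All 1 branch closes.
Every branch closed, so the premises entail the conclusion.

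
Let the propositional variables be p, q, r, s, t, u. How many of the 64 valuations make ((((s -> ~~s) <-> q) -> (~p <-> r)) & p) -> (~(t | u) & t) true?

Initial set: {(((((s -> ~~s) <-> q) -> (~p <-> r)) & p) -> (~(t | u) & t))}.
(((((s -> ~~s) <-> q) -> (~p <-> r)) & p) -> (~(t | u) & t)): β-rule — branch into ~((((s -> ~~s) <-> q) -> (~p <-> r)) & p)  //  (~(t | u) & t).
  branch 1 (add ~((((s -> ~~s) <-> q) -> (~p <-> r)) & p)):
    ~((((s -> ~~s) <-> q) -> (~p <-> r)) & p): β-rule — branch into ~(((s -> ~~s) <-> q) -> (~p <-> r))  //  ~p.
      branch 1.1 (add ~(((s -> ~~s) <-> q) -> (~p <-> r))):
        ~(((s -> ~~s) <-> q) -> (~p <-> r)): α-rule — add ((s -> ~~s) <-> q), ~(~p <-> r).
        ((s -> ~~s) <-> q): β-rule — branch into (s -> ~~s), q  //  ~(s -> ~~s), ~q.
          branch 1.1.1 (add (s -> ~~s), q):
            ~(~p <-> r): β-rule — branch into ~p, ~r  //  ~~p, r.
              branch 1.1.1.1 (add ~p, ~r):
                (s -> ~~s): β-rule — branch into ~s  //  ~~s.
                  branch 1.1.1.1.1 (add ~s):
                    ○ open, literals {p=false, q=true, r=false, s=false}.
                  branch 1.1.1.1.2 (add ~~s):
                    ~~s: drop double negation, giving s.
                    ○ open, literals {p=false, q=true, r=false, s=true}.
              branch 1.1.1.2 (add ~~p, r):
                (s -> ~~s): β-rule — branch into ~s  //  ~~s.
                  branch 1.1.1.2.1 (add ~s):
                    ○ open, literals {p=true, q=true, r=true, s=false}.
                  branch 1.1.1.2.2 (add ~~s):
                    ~~s: drop double negation, giving s.
                    ○ open, literals {p=true, q=true, r=true, s=true}.
          branch 1.1.2 (add ~(s -> ~~s), ~q):
            ~(s -> ~~s): α-rule — add s, ~~~s.
            ~~~s: drop double negation, giving ~s.
            × closes — contains both s and ~s.
      branch 1.2 (add ~p):
        ○ open, literals {p=false}.
  branch 2 (add (~(t | u) & t)):
    (~(t | u) & t): α-rule — add ~(t | u), t.
    ~(t | u): α-rule — add ~t, ~u.
    × closes — contains both t and ~t.
2 branches closed, 5 open.
Each open branch fixes some atoms; the unmentioned ones are free. Counting distinct full assignments: branch {p=false, q=true, r=false, s=false} (t, u) contributes 4 new; branch {p=false, q=true, r=false, s=true} (t, u) contributes 4 new; branch {p=true, q=true, r=true, s=false} (t, u) contributes 4 new; branch {p=true, q=true, r=true, s=true} (t, u) contributes 4 new; branch {p=false} (q, r, s, t, u) contributes 24 new. Total: 40.

40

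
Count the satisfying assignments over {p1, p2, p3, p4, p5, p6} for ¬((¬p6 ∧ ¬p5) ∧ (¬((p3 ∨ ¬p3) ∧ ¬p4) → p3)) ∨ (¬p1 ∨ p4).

60

Initial set: {(¬((¬p6 ∧ ¬p5) ∧ (¬((p3 ∨ ¬p3) ∧ ¬p4) → p3)) ∨ (¬p1 ∨ p4))}.
(¬((¬p6 ∧ ¬p5) ∧ (¬((p3 ∨ ¬p3) ∧ ¬p4) → p3)) ∨ (¬p1 ∨ p4)): β-rule — branch into ¬((¬p6 ∧ ¬p5) ∧ (¬((p3 ∨ ¬p3) ∧ ¬p4) → p3))  //  (¬p1 ∨ p4).
  branch 1 (add ¬((¬p6 ∧ ¬p5) ∧ (¬((p3 ∨ ¬p3) ∧ ¬p4) → p3))):
    ¬((¬p6 ∧ ¬p5) ∧ (¬((p3 ∨ ¬p3) ∧ ¬p4) → p3)): β-rule — branch into ¬(¬p6 ∧ ¬p5)  //  ¬(¬((p3 ∨ ¬p3) ∧ ¬p4) → p3).
      branch 1.1 (add ¬(¬p6 ∧ ¬p5)):
        ¬(¬p6 ∧ ¬p5): β-rule — branch into ¬¬p6  //  ¬¬p5.
          branch 1.1.1 (add ¬¬p6):
            ○ open, literals {p6=T}.
          branch 1.1.2 (add ¬¬p5):
            ○ open, literals {p5=T}.
      branch 1.2 (add ¬(¬((p3 ∨ ¬p3) ∧ ¬p4) → p3)):
        ¬(¬((p3 ∨ ¬p3) ∧ ¬p4) → p3): α-rule — add ¬((p3 ∨ ¬p3) ∧ ¬p4), ¬p3.
        ¬((p3 ∨ ¬p3) ∧ ¬p4): β-rule — branch into ¬(p3 ∨ ¬p3)  //  ¬¬p4.
          branch 1.2.1 (add ¬(p3 ∨ ¬p3)):
            ¬(p3 ∨ ¬p3): α-rule — add ¬p3, ¬¬p3.
            × closes — contains both p3 and ¬p3.
          branch 1.2.2 (add ¬¬p4):
            ○ open, literals {p3=F, p4=T}.
  branch 2 (add (¬p1 ∨ p4)):
    (¬p1 ∨ p4): β-rule — branch into ¬p1  //  p4.
      branch 2.1 (add ¬p1):
        ○ open, literals {p1=F}.
      branch 2.2 (add p4):
        ○ open, literals {p4=T}.
1 branch closed, 5 open.
Each open branch fixes some atoms; the unmentioned ones are free. Counting distinct full assignments: branch {p6=T} (p1, p2, p3, p4, p5) contributes 32 new; branch {p5=T} (p1, p2, p3, p4, p6) contributes 16 new; branch {p3=F, p4=T} (p1, p2, p5, p6) contributes 4 new; branch {p1=F} (p2, p3, p4, p5, p6) contributes 6 new; branch {p4=T} (p1, p2, p3, p5, p6) contributes 2 new. Total: 60.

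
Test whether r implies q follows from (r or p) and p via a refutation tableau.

Initial set: {((r or p) and p); not (r implies q)}.
((r or p) and p): α-rule — add (r or p), p.
not (r implies q): α-rule — add r, not q.
(r or p): β-rule — branch into r  //  p.
  branch 1 (add r):
    ○ open, literals {p=true, q=false, r=true}.
  branch 2 (add p):
    ○ open, literals {p=true, q=false, r=true}.
0 branches closed, 2 open.
An open branch gives a countermodel: p=true, q=false, r=true (unmentioned atoms arbitrary); the premises hold there but the conclusion fails.

No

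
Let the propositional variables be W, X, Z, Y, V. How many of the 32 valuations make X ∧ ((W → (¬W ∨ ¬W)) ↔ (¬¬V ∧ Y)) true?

8

Initial set: {T (X ∧ ((W → (¬W ∨ ¬W)) ↔ (¬¬V ∧ Y)))}.
T (X ∧ ((W → (¬W ∨ ¬W)) ↔ (¬¬V ∧ Y))): α-rule — add T X, T ((W → (¬W ∨ ¬W)) ↔ (¬¬V ∧ Y)).
T ((W → (¬W ∨ ¬W)) ↔ (¬¬V ∧ Y)): β-rule — branch into T (W → (¬W ∨ ¬W)), T (¬¬V ∧ Y)  //  F (W → (¬W ∨ ¬W)), F (¬¬V ∧ Y).
  branch 1 (add T (W → (¬W ∨ ¬W)), T (¬¬V ∧ Y)):
    T (¬¬V ∧ Y): α-rule — add T ¬¬V, T Y.
    T ¬¬V: drop double negation, giving T V.
    T (W → (¬W ∨ ¬W)): β-rule — branch into F W  //  T (¬W ∨ ¬W).
      branch 1.1 (add F W):
        ○ open, literals {V=1, W=0, X=1, Y=1}.
      branch 1.2 (add T (¬W ∨ ¬W)):
        T (¬W ∨ ¬W): β-rule — branch into T ¬W  //  T ¬W.
          branch 1.2.1 (add T ¬W):
            ○ open, literals {V=1, W=0, X=1, Y=1}.
          branch 1.2.2 (add T ¬W):
            ○ open, literals {V=1, W=0, X=1, Y=1}.
  branch 2 (add F (W → (¬W ∨ ¬W)), F (¬¬V ∧ Y)):
    F (W → (¬W ∨ ¬W)): α-rule — add T W, F (¬W ∨ ¬W).
    F (¬W ∨ ¬W): α-rule — add F ¬W, F ¬W.
    F (¬¬V ∧ Y): β-rule — branch into F ¬¬V  //  F Y.
      branch 2.1 (add F ¬¬V):
        F ¬¬V: drop double negation, giving F V.
        ○ open, literals {V=0, W=1, X=1}.
      branch 2.2 (add F Y):
        ○ open, literals {W=1, X=1, Y=0}.
0 branches closed, 5 open.
Each open branch fixes some atoms; the unmentioned ones are free. Counting distinct full assignments: branch {V=1, W=0, X=1, Y=1} (Z) contributes 2 new; branch {V=1, W=0, X=1, Y=1} (Z) contributes 0 new; branch {V=1, W=0, X=1, Y=1} (Z) contributes 0 new; branch {V=0, W=1, X=1} (Z, Y) contributes 4 new; branch {W=1, X=1, Y=0} (Z, V) contributes 2 new. Total: 8.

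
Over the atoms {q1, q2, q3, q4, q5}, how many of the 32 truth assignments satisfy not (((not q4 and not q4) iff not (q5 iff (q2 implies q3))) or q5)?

Initial set: {not (((not q4 and not q4) iff not (q5 iff (q2 implies q3))) or q5)}.
not (((not q4 and not q4) iff not (q5 iff (q2 implies q3))) or q5): α-rule — add not ((not q4 and not q4) iff not (q5 iff (q2 implies q3))), not q5.
not ((not q4 and not q4) iff not (q5 iff (q2 implies q3))): β-rule — branch into (not q4 and not q4), not not (q5 iff (q2 implies q3))  //  not (not q4 and not q4), not (q5 iff (q2 implies q3)).
  branch 1 (add (not q4 and not q4), not not (q5 iff (q2 implies q3))):
    (not q4 and not q4): α-rule — add not q4, not q4.
    not not (q5 iff (q2 implies q3)): β-rule — branch into q5, (q2 implies q3)  //  not q5, not (q2 implies q3).
      branch 1.1 (add q5, (q2 implies q3)):
        × closes — contains both q5 and not q5.
      branch 1.2 (add not q5, not (q2 implies q3)):
        not (q2 implies q3): α-rule — add q2, not q3.
        ○ open, literals {q2=1, q3=0, q4=0, q5=0}.
  branch 2 (add not (not q4 and not q4), not (q5 iff (q2 implies q3))):
    not (not q4 and not q4): β-rule — branch into not not q4  //  not not q4.
      branch 2.1 (add not not q4):
        not (q5 iff (q2 implies q3)): β-rule — branch into q5, not (q2 implies q3)  //  not q5, (q2 implies q3).
          branch 2.1.1 (add q5, not (q2 implies q3)):
            × closes — contains both q5 and not q5.
          branch 2.1.2 (add not q5, (q2 implies q3)):
            (q2 implies q3): β-rule — branch into not q2  //  q3.
              branch 2.1.2.1 (add not q2):
                ○ open, literals {q2=0, q4=1, q5=0}.
              branch 2.1.2.2 (add q3):
                ○ open, literals {q3=1, q4=1, q5=0}.
      branch 2.2 (add not not q4):
        not (q5 iff (q2 implies q3)): β-rule — branch into q5, not (q2 implies q3)  //  not q5, (q2 implies q3).
          branch 2.2.1 (add q5, not (q2 implies q3)):
            × closes — contains both q5 and not q5.
          branch 2.2.2 (add not q5, (q2 implies q3)):
            (q2 implies q3): β-rule — branch into not q2  //  q3.
              branch 2.2.2.1 (add not q2):
                ○ open, literals {q2=0, q4=1, q5=0}.
              branch 2.2.2.2 (add q3):
                ○ open, literals {q3=1, q4=1, q5=0}.
3 branches closed, 5 open.
Each open branch fixes some atoms; the unmentioned ones are free. Counting distinct full assignments: branch {q2=1, q3=0, q4=0, q5=0} (q1) contributes 2 new; branch {q2=0, q4=1, q5=0} (q1, q3) contributes 4 new; branch {q3=1, q4=1, q5=0} (q1, q2) contributes 2 new; branch {q2=0, q4=1, q5=0} (q1, q3) contributes 0 new; branch {q3=1, q4=1, q5=0} (q1, q2) contributes 0 new. Total: 8.

8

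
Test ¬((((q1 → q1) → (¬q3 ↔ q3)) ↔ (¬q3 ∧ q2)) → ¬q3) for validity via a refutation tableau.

Assume the negation and expand:
Initial set: {¬¬((((q1 → q1) → (¬q3 ↔ q3)) ↔ (¬q3 ∧ q2)) → ¬q3)}.
¬¬((((q1 → q1) → (¬q3 ↔ q3)) ↔ (¬q3 ∧ q2)) → ¬q3): β-rule — branch into ¬(((q1 → q1) → (¬q3 ↔ q3)) ↔ (¬q3 ∧ q2))  //  ¬q3.
  branch 1 (add ¬(((q1 → q1) → (¬q3 ↔ q3)) ↔ (¬q3 ∧ q2))):
    ¬(((q1 → q1) → (¬q3 ↔ q3)) ↔ (¬q3 ∧ q2)): β-rule — branch into ((q1 → q1) → (¬q3 ↔ q3)), ¬(¬q3 ∧ q2)  //  ¬((q1 → q1) → (¬q3 ↔ q3)), (¬q3 ∧ q2).
      branch 1.1 (add ((q1 → q1) → (¬q3 ↔ q3)), ¬(¬q3 ∧ q2)):
        ((q1 → q1) → (¬q3 ↔ q3)): β-rule — branch into ¬(q1 → q1)  //  (¬q3 ↔ q3).
          branch 1.1.1 (add ¬(q1 → q1)):
            ¬(q1 → q1): α-rule — add q1, ¬q1.
            × closes — contains both q1 and ¬q1.
          branch 1.1.2 (add (¬q3 ↔ q3)):
            ¬(¬q3 ∧ q2): β-rule — branch into ¬¬q3  //  ¬q2.
              branch 1.1.2.1 (add ¬¬q3):
                (¬q3 ↔ q3): β-rule — branch into ¬q3, q3  //  ¬¬q3, ¬q3.
                  branch 1.1.2.1.1 (add ¬q3, q3):
                    × closes — contains both q3 and ¬q3.
                  branch 1.1.2.1.2 (add ¬¬q3, ¬q3):
                    × closes — contains both q3 and ¬q3.
              branch 1.1.2.2 (add ¬q2):
                (¬q3 ↔ q3): β-rule — branch into ¬q3, q3  //  ¬¬q3, ¬q3.
                  branch 1.1.2.2.1 (add ¬q3, q3):
                    × closes — contains both q3 and ¬q3.
                  branch 1.1.2.2.2 (add ¬¬q3, ¬q3):
                    × closes — contains both q3 and ¬q3.
      branch 1.2 (add ¬((q1 → q1) → (¬q3 ↔ q3)), (¬q3 ∧ q2)):
        ¬((q1 → q1) → (¬q3 ↔ q3)): α-rule — add (q1 → q1), ¬(¬q3 ↔ q3).
        (¬q3 ∧ q2): α-rule — add ¬q3, q2.
        (q1 → q1): β-rule — branch into ¬q1  //  q1.
          branch 1.2.1 (add ¬q1):
            ¬(¬q3 ↔ q3): β-rule — branch into ¬q3, ¬q3  //  ¬¬q3, q3.
              branch 1.2.1.1 (add ¬q3, ¬q3):
                ○ open, literals {q1=false, q2=true, q3=false}.
              branch 1.2.1.2 (add ¬¬q3, q3):
                × closes — contains both q3 and ¬q3.
          branch 1.2.2 (add q1):
            ¬(¬q3 ↔ q3): β-rule — branch into ¬q3, ¬q3  //  ¬¬q3, q3.
              branch 1.2.2.1 (add ¬q3, ¬q3):
                ○ open, literals {q1=true, q2=true, q3=false}.
              branch 1.2.2.2 (add ¬¬q3, q3):
                × closes — contains both q3 and ¬q3.
  branch 2 (add ¬q3):
    ○ open, literals {q3=false}.
7 branches closed, 3 open.
An open branch gives a countermodel: q1=false, q2=true, q3=false (unmentioned atoms arbitrary); under it the original formula is false.

Not valid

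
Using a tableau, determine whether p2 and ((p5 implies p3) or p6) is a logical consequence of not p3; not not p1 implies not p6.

Initial set: {not p3; (not not p1 implies not p6); not (p2 and ((p5 implies p3) or p6))}.
(not not p1 implies not p6): β-rule — branch into not not not p1  //  not p6.
  branch 1 (add not not not p1):
    not not not p1: drop double negation, giving not p1.
    not (p2 and ((p5 implies p3) or p6)): β-rule — branch into not p2  //  not ((p5 implies p3) or p6).
      branch 1.1 (add not p2):
        ○ open, literals {p1=F, p2=F, p3=F}.
      branch 1.2 (add not ((p5 implies p3) or p6)):
        not ((p5 implies p3) or p6): α-rule — add not (p5 implies p3), not p6.
        not (p5 implies p3): α-rule — add p5, not p3.
        ○ open, literals {p1=F, p3=F, p5=T, p6=F}.
  branch 2 (add not p6):
    not (p2 and ((p5 implies p3) or p6)): β-rule — branch into not p2  //  not ((p5 implies p3) or p6).
      branch 2.1 (add not p2):
        ○ open, literals {p2=F, p3=F, p6=F}.
      branch 2.2 (add not ((p5 implies p3) or p6)):
        not ((p5 implies p3) or p6): α-rule — add not (p5 implies p3), not p6.
        not (p5 implies p3): α-rule — add p5, not p3.
        ○ open, literals {p3=F, p5=T, p6=F}.
0 branches closed, 4 open.
An open branch gives a countermodel: p1=F, p2=F, p3=F (unmentioned atoms arbitrary); the premises hold there but the conclusion fails.

No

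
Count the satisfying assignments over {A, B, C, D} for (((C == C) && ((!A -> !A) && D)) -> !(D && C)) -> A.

10

Initial set: {((((C == C) && ((!A -> !A) && D)) -> !(D && C)) -> A)}.
((((C == C) && ((!A -> !A) && D)) -> !(D && C)) -> A): β-rule — branch into !(((C == C) && ((!A -> !A) && D)) -> !(D && C))  //  A.
  branch 1 (add !(((C == C) && ((!A -> !A) && D)) -> !(D && C))):
    !(((C == C) && ((!A -> !A) && D)) -> !(D && C)): α-rule — add ((C == C) && ((!A -> !A) && D)), !!(D && C).
    ((C == C) && ((!A -> !A) && D)): α-rule — add (C == C), ((!A -> !A) && D).
    !!(D && C): α-rule — add D, C.
    ((!A -> !A) && D): α-rule — add (!A -> !A), D.
    (C == C): β-rule — branch into C, C  //  !C, !C.
      branch 1.1 (add C, C):
        (!A -> !A): β-rule — branch into !!A  //  !A.
          branch 1.1.1 (add !!A):
            ○ open, literals {A=1, C=1, D=1}.
          branch 1.1.2 (add !A):
            ○ open, literals {A=0, C=1, D=1}.
      branch 1.2 (add !C, !C):
        × closes — contains both C and !C.
  branch 2 (add A):
    ○ open, literals {A=1}.
1 branch closed, 3 open.
Each open branch fixes some atoms; the unmentioned ones are free. Counting distinct full assignments: branch {A=1, C=1, D=1} (B) contributes 2 new; branch {A=0, C=1, D=1} (B) contributes 2 new; branch {A=1} (B, C, D) contributes 6 new. Total: 10.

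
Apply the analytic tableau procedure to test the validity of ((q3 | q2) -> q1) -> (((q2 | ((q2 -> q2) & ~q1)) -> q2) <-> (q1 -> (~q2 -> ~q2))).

Not valid

Assume the negation and expand:
Initial set: {~(((q3 | q2) -> q1) -> (((q2 | ((q2 -> q2) & ~q1)) -> q2) <-> (q1 -> (~q2 -> ~q2))))}.
~(((q3 | q2) -> q1) -> (((q2 | ((q2 -> q2) & ~q1)) -> q2) <-> (q1 -> (~q2 -> ~q2)))): α-rule — add ((q3 | q2) -> q1), ~(((q2 | ((q2 -> q2) & ~q1)) -> q2) <-> (q1 -> (~q2 -> ~q2))).
((q3 | q2) -> q1): β-rule — branch into ~(q3 | q2)  //  q1.
  branch 1 (add ~(q3 | q2)):
    ~(q3 | q2): α-rule — add ~q3, ~q2.
    ~(((q2 | ((q2 -> q2) & ~q1)) -> q2) <-> (q1 -> (~q2 -> ~q2))): β-rule — branch into ((q2 | ((q2 -> q2) & ~q1)) -> q2), ~(q1 -> (~q2 -> ~q2))  //  ~((q2 | ((q2 -> q2) & ~q1)) -> q2), (q1 -> (~q2 -> ~q2)).
      branch 1.1 (add ((q2 | ((q2 -> q2) & ~q1)) -> q2), ~(q1 -> (~q2 -> ~q2))):
        ~(q1 -> (~q2 -> ~q2)): α-rule — add q1, ~(~q2 -> ~q2).
        ~(~q2 -> ~q2): α-rule — add ~q2, ~~q2.
        × closes — contains both q2 and ~q2.
      branch 1.2 (add ~((q2 | ((q2 -> q2) & ~q1)) -> q2), (q1 -> (~q2 -> ~q2))):
        ~((q2 | ((q2 -> q2) & ~q1)) -> q2): α-rule — add (q2 | ((q2 -> q2) & ~q1)), ~q2.
        (q1 -> (~q2 -> ~q2)): β-rule — branch into ~q1  //  (~q2 -> ~q2).
          branch 1.2.1 (add ~q1):
            (q2 | ((q2 -> q2) & ~q1)): β-rule — branch into q2  //  ((q2 -> q2) & ~q1).
              branch 1.2.1.1 (add q2):
                × closes — contains both q2 and ~q2.
              branch 1.2.1.2 (add ((q2 -> q2) & ~q1)):
                ((q2 -> q2) & ~q1): α-rule — add (q2 -> q2), ~q1.
                (q2 -> q2): β-rule — branch into ~q2  //  q2.
                  branch 1.2.1.2.1 (add ~q2):
                    ○ open, literals {q1=F, q2=F, q3=F}.
                  branch 1.2.1.2.2 (add q2):
                    × closes — contains both q2 and ~q2.
          branch 1.2.2 (add (~q2 -> ~q2)):
            (q2 | ((q2 -> q2) & ~q1)): β-rule — branch into q2  //  ((q2 -> q2) & ~q1).
              branch 1.2.2.1 (add q2):
                × closes — contains both q2 and ~q2.
              branch 1.2.2.2 (add ((q2 -> q2) & ~q1)):
                ((q2 -> q2) & ~q1): α-rule — add (q2 -> q2), ~q1.
                (~q2 -> ~q2): β-rule — branch into ~~q2  //  ~q2.
                  branch 1.2.2.2.1 (add ~~q2):
                    × closes — contains both q2 and ~q2.
                  branch 1.2.2.2.2 (add ~q2):
                    (q2 -> q2): β-rule — branch into ~q2  //  q2.
                      branch 1.2.2.2.2.1 (add ~q2):
                        ○ open, literals {q1=F, q2=F, q3=F}.
                      branch 1.2.2.2.2.2 (add q2):
                        × closes — contains both q2 and ~q2.
  branch 2 (add q1):
    ~(((q2 | ((q2 -> q2) & ~q1)) -> q2) <-> (q1 -> (~q2 -> ~q2))): β-rule — branch into ((q2 | ((q2 -> q2) & ~q1)) -> q2), ~(q1 -> (~q2 -> ~q2))  //  ~((q2 | ((q2 -> q2) & ~q1)) -> q2), (q1 -> (~q2 -> ~q2)).
      branch 2.1 (add ((q2 | ((q2 -> q2) & ~q1)) -> q2), ~(q1 -> (~q2 -> ~q2))):
        ~(q1 -> (~q2 -> ~q2)): α-rule — add q1, ~(~q2 -> ~q2).
        ~(~q2 -> ~q2): α-rule — add ~q2, ~~q2.
        × closes — contains both q2 and ~q2.
      branch 2.2 (add ~((q2 | ((q2 -> q2) & ~q1)) -> q2), (q1 -> (~q2 -> ~q2))):
        ~((q2 | ((q2 -> q2) & ~q1)) -> q2): α-rule — add (q2 | ((q2 -> q2) & ~q1)), ~q2.
        (q1 -> (~q2 -> ~q2)): β-rule — branch into ~q1  //  (~q2 -> ~q2).
          branch 2.2.1 (add ~q1):
            × closes — contains both q1 and ~q1.
          branch 2.2.2 (add (~q2 -> ~q2)):
            (q2 | ((q2 -> q2) & ~q1)): β-rule — branch into q2  //  ((q2 -> q2) & ~q1).
              branch 2.2.2.1 (add q2):
                × closes — contains both q2 and ~q2.
              branch 2.2.2.2 (add ((q2 -> q2) & ~q1)):
                ((q2 -> q2) & ~q1): α-rule — add (q2 -> q2), ~q1.
                × closes — contains both q1 and ~q1.
10 branches closed, 2 open.
An open branch gives a countermodel: q1=F, q2=F, q3=F (unmentioned atoms arbitrary); under it the original formula is false.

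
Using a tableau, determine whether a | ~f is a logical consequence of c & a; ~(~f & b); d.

Yes

Initial set: {(c & a); ~(~f & b); d; ~(a | ~f)}.
(c & a): α-rule — add c, a.
~(a | ~f): α-rule — add ~a, ~~f.
× closes — contains both a and ~a.
All 1 branch closes.
Every branch closed, so the premises entail the conclusion.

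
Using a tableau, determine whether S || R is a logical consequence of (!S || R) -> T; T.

No

Initial set: {T ((!S || R) -> T); T T; F (S || R)}.
F (S || R): α-rule — add F S, F R.
T ((!S || R) -> T): β-rule — branch into F (!S || R)  //  T T.
  branch 1 (add F (!S || R)):
    F (!S || R): α-rule — add F !S, F R.
    × closes — contains both S and !S.
  branch 2 (add T T):
    ○ open, literals {R=0, S=0, T=1}.
1 branch closed, 1 open.
An open branch gives a countermodel: R=0, S=0, T=1 (unmentioned atoms arbitrary); the premises hold there but the conclusion fails.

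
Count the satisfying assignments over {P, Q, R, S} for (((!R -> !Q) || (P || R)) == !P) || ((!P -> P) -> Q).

12

Initial set: {T ((((!R -> !Q) || (P || R)) == !P) || ((!P -> P) -> Q))}.
T ((((!R -> !Q) || (P || R)) == !P) || ((!P -> P) -> Q)): β-rule — branch into T (((!R -> !Q) || (P || R)) == !P)  //  T ((!P -> P) -> Q).
  branch 1 (add T (((!R -> !Q) || (P || R)) == !P)):
    T (((!R -> !Q) || (P || R)) == !P): β-rule — branch into T ((!R -> !Q) || (P || R)), T !P  //  F ((!R -> !Q) || (P || R)), F !P.
      branch 1.1 (add T ((!R -> !Q) || (P || R)), T !P):
        T ((!R -> !Q) || (P || R)): β-rule — branch into T (!R -> !Q)  //  T (P || R).
          branch 1.1.1 (add T (!R -> !Q)):
            T (!R -> !Q): β-rule — branch into F !R  //  T !Q.
              branch 1.1.1.1 (add F !R):
                ○ open, literals {P=false, R=true}.
              branch 1.1.1.2 (add T !Q):
                ○ open, literals {P=false, Q=false}.
          branch 1.1.2 (add T (P || R)):
            T (P || R): β-rule — branch into T P  //  T R.
              branch 1.1.2.1 (add T P):
                × closes — contains both P and !P.
              branch 1.1.2.2 (add T R):
                ○ open, literals {P=false, R=true}.
      branch 1.2 (add F ((!R -> !Q) || (P || R)), F !P):
        F ((!R -> !Q) || (P || R)): α-rule — add F (!R -> !Q), F (P || R).
        F (!R -> !Q): α-rule — add T !R, F !Q.
        F (P || R): α-rule — add F P, F R.
        × closes — contains both P and !P.
  branch 2 (add T ((!P -> P) -> Q)):
    T ((!P -> P) -> Q): β-rule — branch into F (!P -> P)  //  T Q.
      branch 2.1 (add F (!P -> P)):
        F (!P -> P): α-rule — add T !P, F P.
        ○ open, literals {P=false}.
      branch 2.2 (add T Q):
        ○ open, literals {Q=true}.
2 branches closed, 5 open.
Each open branch fixes some atoms; the unmentioned ones are free. Counting distinct full assignments: branch {P=false, R=true} (Q, S) contributes 4 new; branch {P=false, Q=false} (R, S) contributes 2 new; branch {P=false, R=true} (Q, S) contributes 0 new; branch {P=false} (Q, R, S) contributes 2 new; branch {Q=true} (P, R, S) contributes 4 new. Total: 12.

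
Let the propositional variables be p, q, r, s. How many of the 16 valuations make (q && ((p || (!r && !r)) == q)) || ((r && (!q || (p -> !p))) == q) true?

12

Initial set: {((q && ((p || (!r && !r)) == q)) || ((r && (!q || (p -> !p))) == q))}.
((q && ((p || (!r && !r)) == q)) || ((r && (!q || (p -> !p))) == q)): β-rule — branch into (q && ((p || (!r && !r)) == q))  //  ((r && (!q || (p -> !p))) == q).
  branch 1 (add (q && ((p || (!r && !r)) == q))):
    (q && ((p || (!r && !r)) == q)): α-rule — add q, ((p || (!r && !r)) == q).
    ((p || (!r && !r)) == q): β-rule — branch into (p || (!r && !r)), q  //  !(p || (!r && !r)), !q.
      branch 1.1 (add (p || (!r && !r)), q):
        (p || (!r && !r)): β-rule — branch into p  //  (!r && !r).
          branch 1.1.1 (add p):
            ○ open, literals {p=T, q=T}.
          branch 1.1.2 (add (!r && !r)):
            (!r && !r): α-rule — add !r, !r.
            ○ open, literals {q=T, r=F}.
      branch 1.2 (add !(p || (!r && !r)), !q):
        × closes — contains both q and !q.
  branch 2 (add ((r && (!q || (p -> !p))) == q)):
    ((r && (!q || (p -> !p))) == q): β-rule — branch into (r && (!q || (p -> !p))), q  //  !(r && (!q || (p -> !p))), !q.
      branch 2.1 (add (r && (!q || (p -> !p))), q):
        (r && (!q || (p -> !p))): α-rule — add r, (!q || (p -> !p)).
        (!q || (p -> !p)): β-rule — branch into !q  //  (p -> !p).
          branch 2.1.1 (add !q):
            × closes — contains both q and !q.
          branch 2.1.2 (add (p -> !p)):
            (p -> !p): β-rule — branch into !p  //  !p.
              branch 2.1.2.1 (add !p):
                ○ open, literals {p=F, q=T, r=T}.
              branch 2.1.2.2 (add !p):
                ○ open, literals {p=F, q=T, r=T}.
      branch 2.2 (add !(r && (!q || (p -> !p))), !q):
        !(r && (!q || (p -> !p))): β-rule — branch into !r  //  !(!q || (p -> !p)).
          branch 2.2.1 (add !r):
            ○ open, literals {q=F, r=F}.
          branch 2.2.2 (add !(!q || (p -> !p))):
            !(!q || (p -> !p)): α-rule — add !!q, !(p -> !p).
            × closes — contains both q and !q.
3 branches closed, 5 open.
Each open branch fixes some atoms; the unmentioned ones are free. Counting distinct full assignments: branch {p=T, q=T} (r, s) contributes 4 new; branch {q=T, r=F} (p, s) contributes 2 new; branch {p=F, q=T, r=T} (s) contributes 2 new; branch {p=F, q=T, r=T} (s) contributes 0 new; branch {q=F, r=F} (p, s) contributes 4 new. Total: 12.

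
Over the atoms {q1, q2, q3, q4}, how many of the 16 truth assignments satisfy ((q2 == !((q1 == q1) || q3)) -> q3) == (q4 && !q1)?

6

Initial set: {T (((q2 == !((q1 == q1) || q3)) -> q3) == (q4 && !q1))}.
T (((q2 == !((q1 == q1) || q3)) -> q3) == (q4 && !q1)): β-rule — branch into T ((q2 == !((q1 == q1) || q3)) -> q3), T (q4 && !q1)  //  F ((q2 == !((q1 == q1) || q3)) -> q3), F (q4 && !q1).
  branch 1 (add T ((q2 == !((q1 == q1) || q3)) -> q3), T (q4 && !q1)):
    T (q4 && !q1): α-rule — add T q4, T !q1.
    T ((q2 == !((q1 == q1) || q3)) -> q3): β-rule — branch into F (q2 == !((q1 == q1) || q3))  //  T q3.
      branch 1.1 (add F (q2 == !((q1 == q1) || q3))):
        F (q2 == !((q1 == q1) || q3)): β-rule — branch into T q2, F !((q1 == q1) || q3)  //  F q2, T !((q1 == q1) || q3).
          branch 1.1.1 (add T q2, F !((q1 == q1) || q3)):
            F !((q1 == q1) || q3): β-rule — branch into T (q1 == q1)  //  T q3.
              branch 1.1.1.1 (add T (q1 == q1)):
                T (q1 == q1): β-rule — branch into T q1, T q1  //  F q1, F q1.
                  branch 1.1.1.1.1 (add T q1, T q1):
                    × closes — contains both q1 and !q1.
                  branch 1.1.1.1.2 (add F q1, F q1):
                    ○ open, literals {q1=false, q2=true, q4=true}.
              branch 1.1.1.2 (add T q3):
                ○ open, literals {q1=false, q2=true, q3=true, q4=true}.
          branch 1.1.2 (add F q2, T !((q1 == q1) || q3)):
            T !((q1 == q1) || q3): α-rule — add F (q1 == q1), F q3.
            F (q1 == q1): β-rule — branch into T q1, F q1  //  F q1, T q1.
              branch 1.1.2.1 (add T q1, F q1):
                × closes — contains both q1 and !q1.
              branch 1.1.2.2 (add F q1, T q1):
                × closes — contains both q1 and !q1.
      branch 1.2 (add T q3):
        ○ open, literals {q1=false, q3=true, q4=true}.
  branch 2 (add F ((q2 == !((q1 == q1) || q3)) -> q3), F (q4 && !q1)):
    F ((q2 == !((q1 == q1) || q3)) -> q3): α-rule — add T (q2 == !((q1 == q1) || q3)), F q3.
    F (q4 && !q1): β-rule — branch into F q4  //  F !q1.
      branch 2.1 (add F q4):
        T (q2 == !((q1 == q1) || q3)): β-rule — branch into T q2, T !((q1 == q1) || q3)  //  F q2, F !((q1 == q1) || q3).
          branch 2.1.1 (add T q2, T !((q1 == q1) || q3)):
            T !((q1 == q1) || q3): α-rule — add F (q1 == q1), F q3.
            F (q1 == q1): β-rule — branch into T q1, F q1  //  F q1, T q1.
              branch 2.1.1.1 (add T q1, F q1):
                × closes — contains both q1 and !q1.
              branch 2.1.1.2 (add F q1, T q1):
                × closes — contains both q1 and !q1.
          branch 2.1.2 (add F q2, F !((q1 == q1) || q3)):
            F !((q1 == q1) || q3): β-rule — branch into T (q1 == q1)  //  T q3.
              branch 2.1.2.1 (add T (q1 == q1)):
                T (q1 == q1): β-rule — branch into T q1, T q1  //  F q1, F q1.
                  branch 2.1.2.1.1 (add T q1, T q1):
                    ○ open, literals {q1=true, q2=false, q3=false, q4=false}.
                  branch 2.1.2.1.2 (add F q1, F q1):
                    ○ open, literals {q1=false, q2=false, q3=false, q4=false}.
              branch 2.1.2.2 (add T q3):
                × closes — contains both q3 and !q3.
      branch 2.2 (add F !q1):
        T (q2 == !((q1 == q1) || q3)): β-rule — branch into T q2, T !((q1 == q1) || q3)  //  F q2, F !((q1 == q1) || q3).
          branch 2.2.1 (add T q2, T !((q1 == q1) || q3)):
            T !((q1 == q1) || q3): α-rule — add F (q1 == q1), F q3.
            F (q1 == q1): β-rule — branch into T q1, F q1  //  F q1, T q1.
              branch 2.2.1.1 (add T q1, F q1):
                × closes — contains both q1 and !q1.
              branch 2.2.1.2 (add F q1, T q1):
                × closes — contains both q1 and !q1.
          branch 2.2.2 (add F q2, F !((q1 == q1) || q3)):
            F !((q1 == q1) || q3): β-rule — branch into T (q1 == q1)  //  T q3.
              branch 2.2.2.1 (add T (q1 == q1)):
                T (q1 == q1): β-rule — branch into T q1, T q1  //  F q1, F q1.
                  branch 2.2.2.1.1 (add T q1, T q1):
                    ○ open, literals {q1=true, q2=false, q3=false}.
                  branch 2.2.2.1.2 (add F q1, F q1):
                    × closes — contains both q1 and !q1.
              branch 2.2.2.2 (add T q3):
                × closes — contains both q3 and !q3.
10 branches closed, 6 open.
Each open branch fixes some atoms; the unmentioned ones are free. Counting distinct full assignments: branch {q1=false, q2=true, q4=true} (q3) contributes 2 new; branch {q1=false, q2=true, q3=true, q4=true} (none free) contributes 0 new; branch {q1=false, q3=true, q4=true} (q2) contributes 1 new; branch {q1=true, q2=false, q3=false, q4=false} (none free) contributes 1 new; branch {q1=false, q2=false, q3=false, q4=false} (none free) contributes 1 new; branch {q1=true, q2=false, q3=false} (q4) contributes 1 new. Total: 6.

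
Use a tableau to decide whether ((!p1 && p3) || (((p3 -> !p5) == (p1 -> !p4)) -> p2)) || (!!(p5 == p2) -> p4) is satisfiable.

Initial set: {(((!p1 && p3) || (((p3 -> !p5) == (p1 -> !p4)) -> p2)) || (!!(p5 == p2) -> p4))}.
(((!p1 && p3) || (((p3 -> !p5) == (p1 -> !p4)) -> p2)) || (!!(p5 == p2) -> p4)): β-rule — branch into ((!p1 && p3) || (((p3 -> !p5) == (p1 -> !p4)) -> p2))  //  (!!(p5 == p2) -> p4).
  branch 1 (add ((!p1 && p3) || (((p3 -> !p5) == (p1 -> !p4)) -> p2))):
    ((!p1 && p3) || (((p3 -> !p5) == (p1 -> !p4)) -> p2)): β-rule — branch into (!p1 && p3)  //  (((p3 -> !p5) == (p1 -> !p4)) -> p2).
      branch 1.1 (add (!p1 && p3)):
        (!p1 && p3): α-rule — add !p1, p3.
        ○ open, literals {p1=F, p3=T}.
      branch 1.2 (add (((p3 -> !p5) == (p1 -> !p4)) -> p2)):
        (((p3 -> !p5) == (p1 -> !p4)) -> p2): β-rule — branch into !((p3 -> !p5) == (p1 -> !p4))  //  p2.
          branch 1.2.1 (add !((p3 -> !p5) == (p1 -> !p4))):
            !((p3 -> !p5) == (p1 -> !p4)): β-rule — branch into (p3 -> !p5), !(p1 -> !p4)  //  !(p3 -> !p5), (p1 -> !p4).
              branch 1.2.1.1 (add (p3 -> !p5), !(p1 -> !p4)):
                !(p1 -> !p4): α-rule — add p1, !!p4.
                (p3 -> !p5): β-rule — branch into !p3  //  !p5.
                  branch 1.2.1.1.1 (add !p3):
                    ○ open, literals {p1=T, p3=F, p4=T}.
                  branch 1.2.1.1.2 (add !p5):
                    ○ open, literals {p1=T, p4=T, p5=F}.
              branch 1.2.1.2 (add !(p3 -> !p5), (p1 -> !p4)):
                !(p3 -> !p5): α-rule — add p3, !!p5.
                (p1 -> !p4): β-rule — branch into !p1  //  !p4.
                  branch 1.2.1.2.1 (add !p1):
                    ○ open, literals {p1=F, p3=T, p5=T}.
                  branch 1.2.1.2.2 (add !p4):
                    ○ open, literals {p3=T, p4=F, p5=T}.
          branch 1.2.2 (add p2):
            ○ open, literals {p2=T}.
  branch 2 (add (!!(p5 == p2) -> p4)):
    (!!(p5 == p2) -> p4): β-rule — branch into !!!(p5 == p2)  //  p4.
      branch 2.1 (add !!!(p5 == p2)):
        !!!(p5 == p2): drop double negation, giving !(p5 == p2).
        !(p5 == p2): β-rule — branch into p5, !p2  //  !p5, p2.
          branch 2.1.1 (add p5, !p2):
            ○ open, literals {p2=F, p5=T}.
          branch 2.1.2 (add !p5, p2):
            ○ open, literals {p2=T, p5=F}.
      branch 2.2 (add p4):
        ○ open, literals {p4=T}.
0 branches closed, 9 open.
An open branch gives a satisfying assignment: p1=F, p3=T.

Satisfiable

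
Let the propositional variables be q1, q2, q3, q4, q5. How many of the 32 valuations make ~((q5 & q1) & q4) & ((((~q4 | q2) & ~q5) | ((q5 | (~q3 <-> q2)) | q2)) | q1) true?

Initial set: {T (~((q5 & q1) & q4) & ((((~q4 | q2) & ~q5) | ((q5 | (~q3 <-> q2)) | q2)) | q1))}.
T (~((q5 & q1) & q4) & ((((~q4 | q2) & ~q5) | ((q5 | (~q3 <-> q2)) | q2)) | q1)): α-rule — add T ~((q5 & q1) & q4), T ((((~q4 | q2) & ~q5) | ((q5 | (~q3 <-> q2)) | q2)) | q1).
T ~((q5 & q1) & q4): β-rule — branch into F (q5 & q1)  //  F q4.
  branch 1 (add F (q5 & q1)):
    T ((((~q4 | q2) & ~q5) | ((q5 | (~q3 <-> q2)) | q2)) | q1): β-rule — branch into T (((~q4 | q2) & ~q5) | ((q5 | (~q3 <-> q2)) | q2))  //  T q1.
      branch 1.1 (add T (((~q4 | q2) & ~q5) | ((q5 | (~q3 <-> q2)) | q2))):
        F (q5 & q1): β-rule — branch into F q5  //  F q1.
          branch 1.1.1 (add F q5):
            T (((~q4 | q2) & ~q5) | ((q5 | (~q3 <-> q2)) | q2)): β-rule — branch into T ((~q4 | q2) & ~q5)  //  T ((q5 | (~q3 <-> q2)) | q2).
              branch 1.1.1.1 (add T ((~q4 | q2) & ~q5)):
                T ((~q4 | q2) & ~q5): α-rule — add T (~q4 | q2), T ~q5.
                T (~q4 | q2): β-rule — branch into T ~q4  //  T q2.
                  branch 1.1.1.1.1 (add T ~q4):
                    ○ open, literals {q4=F, q5=F}.
                  branch 1.1.1.1.2 (add T q2):
                    ○ open, literals {q2=T, q5=F}.
              branch 1.1.1.2 (add T ((q5 | (~q3 <-> q2)) | q2)):
                T ((q5 | (~q3 <-> q2)) | q2): β-rule — branch into T (q5 | (~q3 <-> q2))  //  T q2.
                  branch 1.1.1.2.1 (add T (q5 | (~q3 <-> q2))):
                    T (q5 | (~q3 <-> q2)): β-rule — branch into T q5  //  T (~q3 <-> q2).
                      branch 1.1.1.2.1.1 (add T q5):
                        × closes — contains both q5 and ~q5.
                      branch 1.1.1.2.1.2 (add T (~q3 <-> q2)):
                        T (~q3 <-> q2): β-rule — branch into T ~q3, T q2  //  F ~q3, F q2.
                          branch 1.1.1.2.1.2.1 (add T ~q3, T q2):
                            ○ open, literals {q2=T, q3=F, q5=F}.
                          branch 1.1.1.2.1.2.2 (add F ~q3, F q2):
                            ○ open, literals {q2=F, q3=T, q5=F}.
                  branch 1.1.1.2.2 (add T q2):
                    ○ open, literals {q2=T, q5=F}.
          branch 1.1.2 (add F q1):
            T (((~q4 | q2) & ~q5) | ((q5 | (~q3 <-> q2)) | q2)): β-rule — branch into T ((~q4 | q2) & ~q5)  //  T ((q5 | (~q3 <-> q2)) | q2).
              branch 1.1.2.1 (add T ((~q4 | q2) & ~q5)):
                T ((~q4 | q2) & ~q5): α-rule — add T (~q4 | q2), T ~q5.
                T (~q4 | q2): β-rule — branch into T ~q4  //  T q2.
                  branch 1.1.2.1.1 (add T ~q4):
                    ○ open, literals {q1=F, q4=F, q5=F}.
                  branch 1.1.2.1.2 (add T q2):
                    ○ open, literals {q1=F, q2=T, q5=F}.
              branch 1.1.2.2 (add T ((q5 | (~q3 <-> q2)) | q2)):
                T ((q5 | (~q3 <-> q2)) | q2): β-rule — branch into T (q5 | (~q3 <-> q2))  //  T q2.
                  branch 1.1.2.2.1 (add T (q5 | (~q3 <-> q2))):
                    T (q5 | (~q3 <-> q2)): β-rule — branch into T q5  //  T (~q3 <-> q2).
                      branch 1.1.2.2.1.1 (add T q5):
                        ○ open, literals {q1=F, q5=T}.
                      branch 1.1.2.2.1.2 (add T (~q3 <-> q2)):
                        T (~q3 <-> q2): β-rule — branch into T ~q3, T q2  //  F ~q3, F q2.
                          branch 1.1.2.2.1.2.1 (add T ~q3, T q2):
                            ○ open, literals {q1=F, q2=T, q3=F}.
                          branch 1.1.2.2.1.2.2 (add F ~q3, F q2):
                            ○ open, literals {q1=F, q2=F, q3=T}.
                  branch 1.1.2.2.2 (add T q2):
                    ○ open, literals {q1=F, q2=T}.
      branch 1.2 (add T q1):
        F (q5 & q1): β-rule — branch into F q5  //  F q1.
          branch 1.2.1 (add F q5):
            ○ open, literals {q1=T, q5=F}.
          branch 1.2.2 (add F q1):
            × closes — contains both q1 and ~q1.
  branch 2 (add F q4):
    T ((((~q4 | q2) & ~q5) | ((q5 | (~q3 <-> q2)) | q2)) | q1): β-rule — branch into T (((~q4 | q2) & ~q5) | ((q5 | (~q3 <-> q2)) | q2))  //  T q1.
      branch 2.1 (add T (((~q4 | q2) & ~q5) | ((q5 | (~q3 <-> q2)) | q2))):
        T (((~q4 | q2) & ~q5) | ((q5 | (~q3 <-> q2)) | q2)): β-rule — branch into T ((~q4 | q2) & ~q5)  //  T ((q5 | (~q3 <-> q2)) | q2).
          branch 2.1.1 (add T ((~q4 | q2) & ~q5)):
            T ((~q4 | q2) & ~q5): α-rule — add T (~q4 | q2), T ~q5.
            T (~q4 | q2): β-rule — branch into T ~q4  //  T q2.
              branch 2.1.1.1 (add T ~q4):
                ○ open, literals {q4=F, q5=F}.
              branch 2.1.1.2 (add T q2):
                ○ open, literals {q2=T, q4=F, q5=F}.
          branch 2.1.2 (add T ((q5 | (~q3 <-> q2)) | q2)):
            T ((q5 | (~q3 <-> q2)) | q2): β-rule — branch into T (q5 | (~q3 <-> q2))  //  T q2.
              branch 2.1.2.1 (add T (q5 | (~q3 <-> q2))):
                T (q5 | (~q3 <-> q2)): β-rule — branch into T q5  //  T (~q3 <-> q2).
                  branch 2.1.2.1.1 (add T q5):
                    ○ open, literals {q4=F, q5=T}.
                  branch 2.1.2.1.2 (add T (~q3 <-> q2)):
                    T (~q3 <-> q2): β-rule — branch into T ~q3, T q2  //  F ~q3, F q2.
                      branch 2.1.2.1.2.1 (add T ~q3, T q2):
                        ○ open, literals {q2=T, q3=F, q4=F}.
                      branch 2.1.2.1.2.2 (add F ~q3, F q2):
                        ○ open, literals {q2=F, q3=T, q4=F}.
              branch 2.1.2.2 (add T q2):
                ○ open, literals {q2=T, q4=F}.
      branch 2.2 (add T q1):
        ○ open, literals {q1=T, q4=F}.
2 branches closed, 19 open.
Each open branch fixes some atoms; the unmentioned ones are free. Counting distinct full assignments: branch {q4=F, q5=F} (q1, q2, q3) contributes 8 new; branch {q2=T, q5=F} (q1, q3, q4) contributes 4 new; branch {q2=T, q3=F, q5=F} (q1, q4) contributes 0 new; branch {q2=F, q3=T, q5=F} (q1, q4) contributes 2 new; branch {q2=T, q5=F} (q1, q3, q4) contributes 0 new; branch {q1=F, q4=F, q5=F} (q2, q3) contributes 0 new; branch {q1=F, q2=T, q5=F} (q3, q4) contributes 0 new; branch {q1=F, q5=T} (q2, q3, q4) contributes 8 new; branch {q1=F, q2=T, q3=F} (q4, q5) contributes 0 new; branch {q1=F, q2=F, q3=T} (q4, q5) contributes 0 new; branch {q1=F, q2=T} (q3, q4, q5) contributes 0 new; branch {q1=T, q5=F} (q2, q3, q4) contributes 1 new; branch {q4=F, q5=F} (q1, q2, q3) contributes 0 new; branch {q2=T, q4=F, q5=F} (q1, q3) contributes 0 new; branch {q4=F, q5=T} (q1, q2, q3) contributes 4 new; branch {q2=T, q3=F, q4=F} (q1, q5) contributes 0 new; branch {q2=F, q3=T, q4=F} (q1, q5) contributes 0 new; branch {q2=T, q4=F} (q1, q3, q5) contributes 0 new; branch {q1=T, q4=F} (q2, q3, q5) contributes 0 new. Total: 27.

27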